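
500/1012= 125/253 = 0.49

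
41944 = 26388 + 15556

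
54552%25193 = 4166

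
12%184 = 12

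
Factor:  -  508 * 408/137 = -207264/137 = - 2^5 *3^1 * 17^1*127^1  *  137^ (-1) 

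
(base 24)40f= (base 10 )2319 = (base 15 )a49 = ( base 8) 4417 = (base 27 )34O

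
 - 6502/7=-929 + 1/7 = - 928.86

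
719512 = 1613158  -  893646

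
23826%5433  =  2094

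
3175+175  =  3350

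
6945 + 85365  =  92310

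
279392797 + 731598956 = 1010991753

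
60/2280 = 1/38  =  0.03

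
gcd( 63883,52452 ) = 1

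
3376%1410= 556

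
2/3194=1/1597 = 0.00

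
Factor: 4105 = 5^1*821^1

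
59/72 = 59/72=0.82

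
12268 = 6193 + 6075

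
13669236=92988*147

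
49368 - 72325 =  - 22957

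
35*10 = 350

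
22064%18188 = 3876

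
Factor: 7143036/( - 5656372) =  - 1785759/1414093=- 3^1*53^( - 1)*26681^(-1 )*595253^1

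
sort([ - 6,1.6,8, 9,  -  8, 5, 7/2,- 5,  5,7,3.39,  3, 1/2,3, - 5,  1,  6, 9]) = [ - 8, - 6, - 5,-5, 1/2, 1,1.6, 3, 3,3.39,7/2, 5, 5, 6, 7, 8 , 9, 9 ]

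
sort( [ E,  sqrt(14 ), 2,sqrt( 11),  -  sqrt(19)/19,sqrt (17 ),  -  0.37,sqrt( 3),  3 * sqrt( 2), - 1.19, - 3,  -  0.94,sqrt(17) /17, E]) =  [  -  3 , - 1.19, - 0.94, -0.37, -sqrt ( 19)/19, sqrt(17) /17,sqrt( 3), 2, E,E,sqrt( 11 ),sqrt(14),sqrt (17), 3*sqrt(2) ] 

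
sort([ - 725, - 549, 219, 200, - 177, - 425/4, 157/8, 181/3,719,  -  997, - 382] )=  [ - 997 , - 725, - 549,  -  382, - 177, - 425/4, 157/8,181/3, 200,  219 , 719 ] 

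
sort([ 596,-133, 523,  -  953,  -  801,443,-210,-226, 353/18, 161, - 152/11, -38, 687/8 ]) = [- 953,-801 , - 226,-210, - 133,-38, - 152/11, 353/18,687/8, 161 , 443, 523 , 596]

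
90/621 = 10/69 = 0.14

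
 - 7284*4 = - 29136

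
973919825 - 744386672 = 229533153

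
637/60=10 + 37/60 = 10.62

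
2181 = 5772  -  3591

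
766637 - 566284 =200353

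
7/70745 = 7/70745 = 0.00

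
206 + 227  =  433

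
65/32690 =13/6538 =0.00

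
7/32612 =7/32612  =  0.00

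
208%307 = 208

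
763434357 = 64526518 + 698907839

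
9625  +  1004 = 10629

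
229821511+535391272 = 765212783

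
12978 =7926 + 5052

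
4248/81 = 472/9 = 52.44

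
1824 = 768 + 1056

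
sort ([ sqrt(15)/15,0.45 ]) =[ sqrt( 15) /15,0.45 ] 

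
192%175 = 17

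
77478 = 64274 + 13204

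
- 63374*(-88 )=5576912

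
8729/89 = 98+ 7/89 = 98.08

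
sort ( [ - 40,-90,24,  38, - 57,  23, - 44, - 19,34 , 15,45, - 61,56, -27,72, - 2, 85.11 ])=[ - 90 , -61, - 57,  -  44, - 40, - 27,- 19, - 2,15,23,24,34,38 , 45,56,72, 85.11] 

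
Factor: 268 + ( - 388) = - 120 =- 2^3*3^1*5^1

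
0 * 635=0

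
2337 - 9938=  - 7601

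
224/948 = 56/237=0.24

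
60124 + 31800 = 91924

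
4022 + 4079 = 8101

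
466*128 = 59648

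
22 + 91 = 113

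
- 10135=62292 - 72427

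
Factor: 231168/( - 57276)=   -  448/111 = - 2^6 * 3^( - 1)* 7^1*37^ ( - 1)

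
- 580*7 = - 4060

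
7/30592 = 7/30592  =  0.00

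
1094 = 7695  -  6601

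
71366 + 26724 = 98090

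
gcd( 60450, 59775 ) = 75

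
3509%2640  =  869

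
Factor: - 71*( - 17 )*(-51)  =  -3^1*17^2*71^1 = - 61557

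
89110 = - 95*( - 938 ) 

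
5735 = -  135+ 5870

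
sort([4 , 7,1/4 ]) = [1/4, 4,7 ] 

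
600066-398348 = 201718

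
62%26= 10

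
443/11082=443/11082=0.04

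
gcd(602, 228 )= 2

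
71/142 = 1/2 =0.50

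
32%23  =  9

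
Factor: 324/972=3^( - 1 ) = 1/3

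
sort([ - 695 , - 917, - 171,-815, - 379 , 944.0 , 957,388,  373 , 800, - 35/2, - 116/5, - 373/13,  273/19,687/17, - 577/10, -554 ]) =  [ - 917, - 815,  -  695,-554,-379 , - 171, - 577/10, - 373/13, - 116/5,-35/2 , 273/19, 687/17,373, 388,800, 944.0,957]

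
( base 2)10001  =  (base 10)17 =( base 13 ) 14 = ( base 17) 10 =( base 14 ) 13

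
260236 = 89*2924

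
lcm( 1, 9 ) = 9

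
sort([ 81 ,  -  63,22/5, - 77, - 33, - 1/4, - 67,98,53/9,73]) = [ - 77, - 67, - 63, - 33, - 1/4, 22/5,53/9,73, 81, 98]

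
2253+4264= 6517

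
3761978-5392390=  -  1630412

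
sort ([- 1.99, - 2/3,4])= [ - 1.99, - 2/3,4]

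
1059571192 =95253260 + 964317932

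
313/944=313/944 = 0.33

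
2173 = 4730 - 2557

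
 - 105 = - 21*5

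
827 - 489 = 338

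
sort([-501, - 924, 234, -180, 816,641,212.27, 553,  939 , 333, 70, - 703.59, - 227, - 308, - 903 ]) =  [-924, - 903, - 703.59, - 501, - 308, - 227, - 180, 70, 212.27,234, 333, 553,641,816,  939]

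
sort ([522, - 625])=[ - 625,522] 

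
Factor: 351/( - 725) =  - 3^3 * 5^(  -  2 ) *13^1*29^(-1)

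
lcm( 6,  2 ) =6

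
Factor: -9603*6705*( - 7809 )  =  502806790035 = 3^5*5^1*11^1*19^1*97^1*137^1*149^1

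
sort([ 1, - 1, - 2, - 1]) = [ - 2, - 1, - 1,1]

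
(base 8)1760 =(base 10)1008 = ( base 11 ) 837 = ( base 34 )TM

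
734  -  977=-243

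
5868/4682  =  1 + 593/2341=1.25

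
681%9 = 6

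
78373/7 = 11196 + 1/7 = 11196.14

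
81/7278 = 27/2426 = 0.01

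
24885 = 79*315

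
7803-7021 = 782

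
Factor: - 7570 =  - 2^1*5^1*757^1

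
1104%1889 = 1104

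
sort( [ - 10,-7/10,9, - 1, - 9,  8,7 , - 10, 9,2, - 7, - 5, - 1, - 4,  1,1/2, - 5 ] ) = [ - 10,-10 , - 9,-7, - 5, - 5, - 4, - 1, - 1 ,-7/10 , 1/2,1  ,  2,7,8 , 9, 9] 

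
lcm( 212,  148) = 7844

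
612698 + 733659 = 1346357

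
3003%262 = 121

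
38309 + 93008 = 131317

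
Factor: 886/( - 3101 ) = -2/7 = -  2^1*7^ ( - 1) 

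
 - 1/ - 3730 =1/3730=   0.00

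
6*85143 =510858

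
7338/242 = 30 + 39/121  =  30.32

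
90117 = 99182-9065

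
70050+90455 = 160505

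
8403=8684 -281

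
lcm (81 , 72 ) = 648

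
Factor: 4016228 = 2^2*1004057^1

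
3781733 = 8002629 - 4220896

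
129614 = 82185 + 47429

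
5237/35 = 5237/35 = 149.63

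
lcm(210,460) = 9660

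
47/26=1 + 21/26 = 1.81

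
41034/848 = 20517/424 = 48.39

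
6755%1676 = 51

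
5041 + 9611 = 14652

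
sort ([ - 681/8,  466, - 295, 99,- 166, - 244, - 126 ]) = [ - 295, - 244, -166, - 126 , - 681/8,  99, 466]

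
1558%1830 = 1558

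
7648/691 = 7648/691 = 11.07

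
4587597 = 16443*279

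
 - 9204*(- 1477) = 13594308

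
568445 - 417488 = 150957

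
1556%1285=271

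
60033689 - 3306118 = 56727571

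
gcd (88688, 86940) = 92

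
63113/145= 435+38/145= 435.26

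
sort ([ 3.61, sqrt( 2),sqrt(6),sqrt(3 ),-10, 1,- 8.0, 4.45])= [ - 10, - 8.0,1,sqrt(2 ), sqrt( 3 ), sqrt(6) , 3.61, 4.45 ] 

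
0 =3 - 3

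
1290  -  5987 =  - 4697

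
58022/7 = 58022/7 = 8288.86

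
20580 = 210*98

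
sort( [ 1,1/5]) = [1/5,1]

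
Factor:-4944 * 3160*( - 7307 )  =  114157553280 = 2^7*3^1*5^1*79^1*103^1*7307^1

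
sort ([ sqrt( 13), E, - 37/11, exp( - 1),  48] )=[ - 37/11, exp(  -  1 ),  E,  sqrt(13), 48] 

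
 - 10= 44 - 54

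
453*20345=9216285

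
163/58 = 2 + 47/58 = 2.81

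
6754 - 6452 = 302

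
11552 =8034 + 3518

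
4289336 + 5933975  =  10223311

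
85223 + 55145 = 140368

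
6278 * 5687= 35702986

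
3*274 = 822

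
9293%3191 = 2911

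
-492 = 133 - 625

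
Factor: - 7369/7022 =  - 2^ ( - 1 ) * 3511^(  -  1 ) *7369^1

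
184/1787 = 184/1787 = 0.10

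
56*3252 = 182112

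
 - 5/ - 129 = 5/129 = 0.04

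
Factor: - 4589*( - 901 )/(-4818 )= - 4134689/4818 = - 2^( - 1 ) * 3^(- 1)*11^(-1)*13^1*17^1*53^1*73^(-1) * 353^1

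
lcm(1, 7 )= 7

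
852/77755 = 852/77755 = 0.01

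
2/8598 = 1/4299 = 0.00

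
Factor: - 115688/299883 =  - 2^3*3^( - 1) * 14461^1*99961^( - 1) 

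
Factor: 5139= 3^2*571^1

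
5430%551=471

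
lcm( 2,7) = 14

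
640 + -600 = 40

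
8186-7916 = 270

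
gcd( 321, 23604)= 3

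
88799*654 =58074546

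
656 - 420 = 236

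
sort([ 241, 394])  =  [241,  394]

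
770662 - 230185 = 540477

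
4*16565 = 66260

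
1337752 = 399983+937769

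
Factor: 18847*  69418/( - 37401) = - 2^1*3^( - 1)* 7^(- 1)*13^( - 1)*47^1*61^1*137^( - 1 ) * 401^1*569^1 = - 1308321046/37401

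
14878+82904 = 97782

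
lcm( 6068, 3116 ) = 115292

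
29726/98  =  14863/49 = 303.33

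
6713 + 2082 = 8795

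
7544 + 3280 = 10824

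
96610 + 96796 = 193406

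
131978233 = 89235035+42743198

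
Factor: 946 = 2^1*11^1* 43^1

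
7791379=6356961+1434418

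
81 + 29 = 110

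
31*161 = 4991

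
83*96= 7968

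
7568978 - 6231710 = 1337268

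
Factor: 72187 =37^1*1951^1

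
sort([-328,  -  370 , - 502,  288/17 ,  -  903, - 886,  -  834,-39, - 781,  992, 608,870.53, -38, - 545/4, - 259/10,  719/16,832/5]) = [-903,-886, - 834, - 781,-502,-370 , - 328, - 545/4,-39,-38, - 259/10 , 288/17,719/16,832/5,  608 , 870.53,  992 ]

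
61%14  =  5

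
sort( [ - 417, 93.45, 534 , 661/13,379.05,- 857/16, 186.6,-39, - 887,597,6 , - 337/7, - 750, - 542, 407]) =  [ - 887, - 750, - 542,-417, - 857/16, - 337/7, - 39,  6,661/13 , 93.45,186.6,379.05,407,534,597] 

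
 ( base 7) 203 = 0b1100101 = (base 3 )10202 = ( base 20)51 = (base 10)101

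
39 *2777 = 108303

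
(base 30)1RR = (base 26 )2el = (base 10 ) 1737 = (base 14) 8C1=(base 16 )6c9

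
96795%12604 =8567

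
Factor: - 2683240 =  - 2^3*5^1*7^2*37^2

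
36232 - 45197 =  - 8965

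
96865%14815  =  7975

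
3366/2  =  1683 = 1683.00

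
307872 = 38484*8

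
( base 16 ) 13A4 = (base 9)6806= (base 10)5028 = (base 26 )7BA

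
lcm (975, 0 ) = 0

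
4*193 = 772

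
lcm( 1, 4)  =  4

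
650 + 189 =839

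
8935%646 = 537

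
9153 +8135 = 17288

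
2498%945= 608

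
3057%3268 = 3057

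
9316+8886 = 18202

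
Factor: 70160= 2^4*5^1*877^1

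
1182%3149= 1182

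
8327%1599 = 332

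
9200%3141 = 2918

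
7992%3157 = 1678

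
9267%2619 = 1410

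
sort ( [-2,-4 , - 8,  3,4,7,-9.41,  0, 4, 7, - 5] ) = [  -  9.41 ,-8, - 5,-4,-2,  0,3,4,4,  7,7] 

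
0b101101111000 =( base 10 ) 2936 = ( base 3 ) 11000202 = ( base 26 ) 48O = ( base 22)61A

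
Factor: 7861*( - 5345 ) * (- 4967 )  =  5^1 * 7^1*1069^1*1123^1*4967^1 = 208698662515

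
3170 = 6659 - 3489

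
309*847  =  261723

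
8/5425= 8/5425 = 0.00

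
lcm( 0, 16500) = 0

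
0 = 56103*0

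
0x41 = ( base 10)65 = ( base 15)45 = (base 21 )32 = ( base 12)55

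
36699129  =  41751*879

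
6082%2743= 596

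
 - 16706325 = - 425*39309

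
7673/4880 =1 + 2793/4880 = 1.57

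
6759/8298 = 751/922 = 0.81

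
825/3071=825/3071  =  0.27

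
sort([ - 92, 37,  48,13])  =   [ - 92,13, 37,48 ]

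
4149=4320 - 171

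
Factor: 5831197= 5831197^1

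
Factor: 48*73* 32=2^9*3^1*73^1=112128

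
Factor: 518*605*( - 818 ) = -256353020 = - 2^2*5^1*7^1 * 11^2*37^1*409^1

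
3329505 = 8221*405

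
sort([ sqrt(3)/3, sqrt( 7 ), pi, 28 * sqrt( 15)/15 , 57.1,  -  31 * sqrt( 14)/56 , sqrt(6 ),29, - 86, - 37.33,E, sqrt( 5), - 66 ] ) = [ - 86,-66, - 37.33, - 31*sqrt(14 ) /56 , sqrt( 3 ) /3 , sqrt(5 ),  sqrt( 6), sqrt (7) , E, pi,28*sqrt(  15 ) /15, 29 , 57.1]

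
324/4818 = 54/803 = 0.07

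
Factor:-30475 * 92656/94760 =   -  2^1*5^1*53^1 * 103^ ( - 1)*5791^1 = - 3069230/103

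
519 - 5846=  - 5327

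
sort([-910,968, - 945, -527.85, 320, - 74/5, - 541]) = [ - 945,-910, - 541,-527.85, - 74/5,320,968 ] 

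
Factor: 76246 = 2^1 * 67^1 * 569^1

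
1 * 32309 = 32309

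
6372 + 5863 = 12235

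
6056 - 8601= - 2545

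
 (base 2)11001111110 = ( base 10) 1662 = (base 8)3176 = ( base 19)4B9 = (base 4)121332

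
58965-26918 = 32047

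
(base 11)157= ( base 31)5S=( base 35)58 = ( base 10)183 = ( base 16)B7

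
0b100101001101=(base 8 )4515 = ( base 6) 15005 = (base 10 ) 2381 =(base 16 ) 94d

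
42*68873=2892666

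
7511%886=423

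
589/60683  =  589/60683 =0.01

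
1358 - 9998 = -8640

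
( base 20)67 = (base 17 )78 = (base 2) 1111111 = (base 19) 6d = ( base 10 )127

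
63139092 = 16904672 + 46234420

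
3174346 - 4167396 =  - 993050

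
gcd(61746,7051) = 1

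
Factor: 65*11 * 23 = 5^1*11^1 * 13^1 * 23^1= 16445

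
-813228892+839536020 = 26307128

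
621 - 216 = 405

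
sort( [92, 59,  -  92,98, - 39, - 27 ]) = [ - 92,-39, - 27,  59,92, 98]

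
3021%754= 5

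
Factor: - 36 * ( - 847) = 30492= 2^2*3^2*7^1*11^2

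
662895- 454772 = 208123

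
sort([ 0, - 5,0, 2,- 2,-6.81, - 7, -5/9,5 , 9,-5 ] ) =[ - 7, - 6.81 ,- 5, - 5,-2, - 5/9,0,0,2,5,9]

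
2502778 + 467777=2970555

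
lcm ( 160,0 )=0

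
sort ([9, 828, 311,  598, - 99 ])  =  [ - 99, 9, 311,598, 828] 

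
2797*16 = 44752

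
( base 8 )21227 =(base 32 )8KN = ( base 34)7mf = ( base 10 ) 8855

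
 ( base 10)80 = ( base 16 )50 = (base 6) 212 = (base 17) 4C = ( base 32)2G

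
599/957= 599/957  =  0.63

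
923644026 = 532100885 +391543141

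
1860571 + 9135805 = 10996376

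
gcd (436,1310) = 2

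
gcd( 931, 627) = 19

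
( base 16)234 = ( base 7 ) 1434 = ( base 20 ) 184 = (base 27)KO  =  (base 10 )564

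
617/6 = 617/6 = 102.83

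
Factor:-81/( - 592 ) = 2^ ( - 4) * 3^4*37^ ( -1)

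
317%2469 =317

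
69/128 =69/128 = 0.54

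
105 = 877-772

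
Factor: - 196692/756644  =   - 111/427 =- 3^1 * 7^( - 1)* 37^1 * 61^( - 1 )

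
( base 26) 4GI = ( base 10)3138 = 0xC42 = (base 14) 1202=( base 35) 2JN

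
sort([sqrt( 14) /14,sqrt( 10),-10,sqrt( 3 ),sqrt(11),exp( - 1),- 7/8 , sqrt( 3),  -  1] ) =[ - 10,-1 , - 7/8,  sqrt( 14 )/14, exp( - 1),sqrt( 3) , sqrt( 3 ),sqrt(10) , sqrt (11)]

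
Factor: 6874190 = 2^1*5^1*449^1*1531^1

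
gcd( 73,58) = 1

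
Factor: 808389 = 3^2*89821^1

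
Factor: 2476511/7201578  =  2^ ( - 1 )*3^( - 1)*83^(  -  1 )*14461^(-1 ) *2476511^1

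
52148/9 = 52148/9 = 5794.22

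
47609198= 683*69706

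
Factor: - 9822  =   - 2^1*3^1 * 1637^1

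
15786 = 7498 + 8288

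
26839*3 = 80517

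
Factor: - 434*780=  - 338520=-2^3*3^1*5^1 * 7^1*13^1*31^1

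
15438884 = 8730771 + 6708113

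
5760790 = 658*8755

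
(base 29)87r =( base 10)6958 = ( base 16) 1B2E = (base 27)9ej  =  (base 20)h7i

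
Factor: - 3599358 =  - 2^1*3^1*7^1 *43^1*1993^1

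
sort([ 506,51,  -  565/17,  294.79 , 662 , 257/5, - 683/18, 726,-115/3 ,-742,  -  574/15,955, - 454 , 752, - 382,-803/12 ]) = [ - 742, -454,-382, - 803/12, - 115/3, - 574/15, - 683/18,  -  565/17, 51,257/5, 294.79, 506 , 662, 726, 752,955]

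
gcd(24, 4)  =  4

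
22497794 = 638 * 35263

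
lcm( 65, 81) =5265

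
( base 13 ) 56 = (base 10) 71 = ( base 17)43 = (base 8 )107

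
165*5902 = 973830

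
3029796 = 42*72138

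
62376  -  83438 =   -  21062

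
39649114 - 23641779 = 16007335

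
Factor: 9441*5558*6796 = 2^3*3^2 * 7^1 *397^1*1049^1*1699^1  =  356607038088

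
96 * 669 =64224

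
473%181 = 111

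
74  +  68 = 142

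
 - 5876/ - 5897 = 5876/5897 =1.00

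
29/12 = 2 + 5/12 = 2.42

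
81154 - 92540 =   -  11386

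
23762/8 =11881/4= 2970.25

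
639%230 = 179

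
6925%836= 237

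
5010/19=263 + 13/19= 263.68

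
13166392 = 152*86621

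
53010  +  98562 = 151572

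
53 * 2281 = 120893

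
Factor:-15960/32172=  - 2^1*5^1*19^1 * 383^(-1 ) = -190/383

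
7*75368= 527576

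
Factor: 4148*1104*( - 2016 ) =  - 2^11*3^3*7^1* 17^1*23^1*61^1 = - 9232054272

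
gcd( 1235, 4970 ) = 5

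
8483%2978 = 2527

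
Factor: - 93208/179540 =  - 2^1*5^( - 1 ) * 47^(-1)*61^1 = - 122/235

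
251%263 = 251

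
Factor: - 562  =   - 2^1*281^1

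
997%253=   238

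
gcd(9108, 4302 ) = 18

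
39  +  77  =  116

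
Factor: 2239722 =2^1 *3^2*124429^1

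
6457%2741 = 975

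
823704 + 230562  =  1054266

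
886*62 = 54932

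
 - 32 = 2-34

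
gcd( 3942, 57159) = 1971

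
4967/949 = 4967/949 = 5.23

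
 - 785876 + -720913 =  -1506789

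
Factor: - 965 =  - 5^1 * 193^1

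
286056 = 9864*29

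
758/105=7 + 23/105 = 7.22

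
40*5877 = 235080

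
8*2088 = 16704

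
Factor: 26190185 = 5^1*7^1*41^1*18251^1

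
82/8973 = 82/8973 = 0.01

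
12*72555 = 870660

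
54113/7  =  7730+3/7 = 7730.43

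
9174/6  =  1529 = 1529.00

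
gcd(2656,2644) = 4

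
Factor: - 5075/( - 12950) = 2^( - 1)*29^1*37^( - 1) = 29/74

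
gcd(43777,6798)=1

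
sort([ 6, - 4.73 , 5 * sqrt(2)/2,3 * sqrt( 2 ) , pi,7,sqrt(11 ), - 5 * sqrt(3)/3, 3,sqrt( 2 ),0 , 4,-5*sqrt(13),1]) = [ -5*sqrt(13), - 4.73, -5*sqrt(3 ) /3,  0 , 1,  sqrt(2),3,pi,  sqrt( 11 ),5 * sqrt (2)/2, 4,3*sqrt(2),6,7 ] 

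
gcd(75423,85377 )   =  3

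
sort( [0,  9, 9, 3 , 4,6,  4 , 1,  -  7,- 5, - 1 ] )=[-7,  -  5 ,-1,  0, 1, 3, 4, 4, 6, 9,9]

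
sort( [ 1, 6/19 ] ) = [6/19,1 ]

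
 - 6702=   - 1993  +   - 4709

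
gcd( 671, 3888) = 1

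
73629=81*909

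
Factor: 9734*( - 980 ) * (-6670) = 63627264400 = 2^4*5^2 * 7^2*23^1*29^1*31^1*157^1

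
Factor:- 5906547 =-3^3*218761^1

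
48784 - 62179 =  - 13395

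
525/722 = 525/722   =  0.73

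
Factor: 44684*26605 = 2^2*5^1*17^1*313^1*11171^1 = 1188817820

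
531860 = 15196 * 35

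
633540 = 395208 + 238332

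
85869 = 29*2961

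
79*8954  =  707366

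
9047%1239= 374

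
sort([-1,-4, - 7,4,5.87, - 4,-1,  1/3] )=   [-7  ,  -  4, - 4, - 1, - 1, 1/3,4,5.87 ]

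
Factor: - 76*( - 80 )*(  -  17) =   -  103360 = - 2^6*5^1 *17^1*19^1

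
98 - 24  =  74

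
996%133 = 65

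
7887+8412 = 16299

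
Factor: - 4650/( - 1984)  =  2^(  -  5)* 3^1 *5^2 = 75/32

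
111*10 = 1110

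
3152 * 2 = 6304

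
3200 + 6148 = 9348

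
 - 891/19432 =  - 891/19432=-0.05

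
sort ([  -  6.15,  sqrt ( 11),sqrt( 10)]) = [  -  6.15,sqrt(10 ),sqrt(11 )]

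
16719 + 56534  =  73253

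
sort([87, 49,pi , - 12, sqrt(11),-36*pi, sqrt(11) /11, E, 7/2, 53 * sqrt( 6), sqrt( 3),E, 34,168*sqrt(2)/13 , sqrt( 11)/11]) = [ - 36*pi,-12,sqrt (11 ) /11,sqrt( 11 ) /11,sqrt (3 ), E,E, pi,  sqrt(11), 7/2,168*sqrt(2) /13, 34  ,  49, 87, 53 * sqrt( 6)]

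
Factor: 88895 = 5^1*23^1*773^1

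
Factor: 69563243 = 47^1 * 641^1 *2309^1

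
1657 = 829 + 828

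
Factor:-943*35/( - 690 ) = 2^( - 1 )*3^ ( - 1) * 7^1 * 41^1 = 287/6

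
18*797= 14346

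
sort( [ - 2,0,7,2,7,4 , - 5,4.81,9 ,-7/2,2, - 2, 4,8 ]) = [ - 5, - 7/2, - 2, - 2,0,  2,2,4,4,4.81, 7,  7,8 , 9 ]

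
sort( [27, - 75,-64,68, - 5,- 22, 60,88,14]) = [ - 75, - 64, -22,-5, 14,27,60, 68,88]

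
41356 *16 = 661696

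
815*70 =57050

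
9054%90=54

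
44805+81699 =126504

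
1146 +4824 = 5970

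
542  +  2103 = 2645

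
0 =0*44479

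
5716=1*5716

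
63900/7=63900/7 = 9128.57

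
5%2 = 1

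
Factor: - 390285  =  -3^3*5^1*7^2*59^1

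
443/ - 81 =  - 6 + 43/81 = - 5.47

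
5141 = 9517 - 4376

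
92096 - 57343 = 34753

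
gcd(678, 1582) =226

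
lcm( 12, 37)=444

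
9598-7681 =1917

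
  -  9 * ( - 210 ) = 1890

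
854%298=258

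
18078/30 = 602 + 3/5 = 602.60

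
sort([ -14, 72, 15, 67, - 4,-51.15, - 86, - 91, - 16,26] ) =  [ - 91, - 86, - 51.15, -16, - 14, - 4,15, 26, 67, 72 ]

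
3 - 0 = 3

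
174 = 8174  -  8000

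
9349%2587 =1588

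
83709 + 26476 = 110185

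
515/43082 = 515/43082 = 0.01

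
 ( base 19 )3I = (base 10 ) 75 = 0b1001011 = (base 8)113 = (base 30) 2f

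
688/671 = 1 + 17/671 =1.03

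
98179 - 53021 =45158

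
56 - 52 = 4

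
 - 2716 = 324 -3040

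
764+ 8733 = 9497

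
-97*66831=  -6482607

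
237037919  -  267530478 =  - 30492559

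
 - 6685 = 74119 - 80804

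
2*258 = 516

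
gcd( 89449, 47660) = 1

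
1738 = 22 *79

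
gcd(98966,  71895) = 1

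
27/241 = 27/241 = 0.11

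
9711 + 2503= 12214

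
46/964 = 23/482 = 0.05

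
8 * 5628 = 45024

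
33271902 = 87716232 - 54444330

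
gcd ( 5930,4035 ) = 5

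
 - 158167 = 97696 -255863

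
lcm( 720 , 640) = 5760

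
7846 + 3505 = 11351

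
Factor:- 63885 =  - 3^1*5^1 *4259^1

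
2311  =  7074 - 4763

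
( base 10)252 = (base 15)11c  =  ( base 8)374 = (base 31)84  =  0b11111100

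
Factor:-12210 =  - 2^1*3^1*5^1*11^1*37^1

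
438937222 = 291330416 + 147606806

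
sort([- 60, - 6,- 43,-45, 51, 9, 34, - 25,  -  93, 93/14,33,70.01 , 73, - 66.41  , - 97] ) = [ - 97, - 93, - 66.41, - 60, - 45,-43, - 25, - 6, 93/14,9, 33,34, 51,70.01,  73]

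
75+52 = 127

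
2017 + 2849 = 4866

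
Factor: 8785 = 5^1*7^1*251^1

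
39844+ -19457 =20387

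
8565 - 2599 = 5966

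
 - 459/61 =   -  459/61 = - 7.52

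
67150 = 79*850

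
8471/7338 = 8471/7338=1.15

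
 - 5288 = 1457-6745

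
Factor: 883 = 883^1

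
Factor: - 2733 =  -  3^1*911^1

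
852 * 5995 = 5107740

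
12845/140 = 367/4 =91.75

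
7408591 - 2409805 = 4998786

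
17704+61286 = 78990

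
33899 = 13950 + 19949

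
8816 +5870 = 14686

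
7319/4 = 1829 + 3/4=1829.75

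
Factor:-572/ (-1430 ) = 2/5  =  2^1*5^(- 1)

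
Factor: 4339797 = 3^1 * 7^1*11^1*18787^1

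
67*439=29413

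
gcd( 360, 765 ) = 45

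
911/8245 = 911/8245 = 0.11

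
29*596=17284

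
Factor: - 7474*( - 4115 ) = 30755510 = 2^1  *5^1*37^1*101^1*823^1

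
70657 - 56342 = 14315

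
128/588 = 32/147 = 0.22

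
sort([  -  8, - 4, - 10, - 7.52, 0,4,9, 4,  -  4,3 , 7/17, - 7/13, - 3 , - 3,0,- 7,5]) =[ - 10, - 8, - 7.52, - 7,-4, - 4, - 3, - 3 , - 7/13 , 0, 0,7/17, 3 , 4,4, 5,9] 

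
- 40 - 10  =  -50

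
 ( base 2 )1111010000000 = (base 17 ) 1a05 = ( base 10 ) 7808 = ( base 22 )G2K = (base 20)ja8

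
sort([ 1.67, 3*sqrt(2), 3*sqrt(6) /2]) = [1.67, 3*sqrt(6) /2, 3*sqrt ( 2)]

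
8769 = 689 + 8080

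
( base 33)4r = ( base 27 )5O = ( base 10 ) 159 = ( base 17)96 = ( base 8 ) 237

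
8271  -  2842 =5429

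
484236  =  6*80706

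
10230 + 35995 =46225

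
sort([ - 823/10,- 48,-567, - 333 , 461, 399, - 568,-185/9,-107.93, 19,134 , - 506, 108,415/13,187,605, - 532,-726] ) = [ - 726, - 568,-567,- 532 ,-506, - 333 , - 107.93, - 823/10,-48, - 185/9, 19, 415/13,108,134, 187, 399,461 , 605]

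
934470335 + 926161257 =1860631592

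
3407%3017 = 390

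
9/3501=1/389 = 0.00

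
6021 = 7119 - 1098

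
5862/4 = 2931/2 = 1465.50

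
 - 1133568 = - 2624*432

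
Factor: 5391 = 3^2 * 599^1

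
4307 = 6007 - 1700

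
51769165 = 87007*595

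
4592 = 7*656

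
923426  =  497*1858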